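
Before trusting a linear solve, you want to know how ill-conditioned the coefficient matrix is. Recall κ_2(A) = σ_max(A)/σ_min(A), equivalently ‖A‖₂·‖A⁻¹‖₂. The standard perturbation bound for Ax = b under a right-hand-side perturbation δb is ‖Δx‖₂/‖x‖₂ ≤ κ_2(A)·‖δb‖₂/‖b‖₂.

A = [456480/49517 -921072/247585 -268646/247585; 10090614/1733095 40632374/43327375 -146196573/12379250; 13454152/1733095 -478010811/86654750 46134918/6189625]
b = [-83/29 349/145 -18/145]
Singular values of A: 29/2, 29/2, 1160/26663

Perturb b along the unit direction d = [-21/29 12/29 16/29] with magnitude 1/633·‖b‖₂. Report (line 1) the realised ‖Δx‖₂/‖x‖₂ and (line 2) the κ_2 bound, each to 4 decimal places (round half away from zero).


0.0020
0.5265

σ_max = 29/2, σ_min = 1160/26663
condition number: (29/2) ÷ (1160/26663) = 333.2875
perturbation bound = 333.2875·1/633 = 0.5265
solve Ax = b  →  x = [26.4579 61.1697 17.6975]
‖b‖ = 3.7417, ‖x‖ = 68.9562
re-solving with b+δb shifts x by Δx of norm 0.1359
dividing the unrounded norms, ‖Δx‖/‖x‖ = 0.0020
realised/bound (from unrounded values) ≈ 0.0037


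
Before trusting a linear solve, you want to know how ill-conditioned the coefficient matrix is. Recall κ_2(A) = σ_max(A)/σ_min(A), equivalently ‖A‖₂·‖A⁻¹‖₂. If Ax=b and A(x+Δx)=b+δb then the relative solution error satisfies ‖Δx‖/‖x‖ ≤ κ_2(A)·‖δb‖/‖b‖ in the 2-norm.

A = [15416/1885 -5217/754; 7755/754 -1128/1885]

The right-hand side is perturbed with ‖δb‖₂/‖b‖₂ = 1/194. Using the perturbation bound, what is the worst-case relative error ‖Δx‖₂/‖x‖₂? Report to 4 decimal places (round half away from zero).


0.0155

form AᵀA = [2918089/16900 -53016/845; -53016/845 815121/16900] with trace 2209/10 and determinant 43917129/10000
solving λ² − 2209/10·λ + 43917129/10000 = 0 gives λ = 19881/100, 2209/100
σ_max=√(19881/100)=(141/10), σ_min=√(2209/100)=(47/10) → κ = 3.0000
bound on ‖Δx‖/‖x‖: κ·ε = 3.0000·1/194 = 0.0155


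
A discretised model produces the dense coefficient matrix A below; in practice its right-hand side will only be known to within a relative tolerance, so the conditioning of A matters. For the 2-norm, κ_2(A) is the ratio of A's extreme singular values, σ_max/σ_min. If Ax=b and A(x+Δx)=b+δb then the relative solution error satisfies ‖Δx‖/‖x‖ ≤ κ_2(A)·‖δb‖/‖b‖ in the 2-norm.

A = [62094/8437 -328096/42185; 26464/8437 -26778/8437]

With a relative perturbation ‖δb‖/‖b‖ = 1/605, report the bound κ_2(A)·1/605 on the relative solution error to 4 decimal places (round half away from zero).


AᵀA = [26958628/421201 -141515136/2106005; -141515136/2106005 743038564/10530025]; tr = 1417004264/10530025, det = 11316496/10530025
solving λ² − 1417004264/10530025·λ + 11316496/10530025 = 0 gives λ = 3364/25, 3364/421201
κ = σ_max/σ_min = (58/5)/(58/649) = 129.8000
worst-case relative error ≤ 129.8000 × 1/605 = 0.2145

0.2145


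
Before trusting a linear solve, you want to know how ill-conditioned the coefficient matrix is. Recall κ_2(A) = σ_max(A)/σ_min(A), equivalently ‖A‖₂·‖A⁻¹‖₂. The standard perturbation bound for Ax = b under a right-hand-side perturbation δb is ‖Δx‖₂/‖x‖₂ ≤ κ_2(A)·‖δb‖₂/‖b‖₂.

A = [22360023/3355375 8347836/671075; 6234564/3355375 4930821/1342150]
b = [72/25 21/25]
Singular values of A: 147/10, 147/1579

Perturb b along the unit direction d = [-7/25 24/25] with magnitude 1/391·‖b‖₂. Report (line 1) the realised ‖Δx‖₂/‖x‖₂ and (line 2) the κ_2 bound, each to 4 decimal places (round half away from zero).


largest singular value 147/10, smallest 147/1579
κ_2(A) = (147/10) / (147/1579) = 157.9000
perturbation bound = 157.9000·1/391 = 0.4038
solve Ax = b  →  x = [0.0960 0.1801]
‖b‖₂ = 3.0000 and ‖x‖₂ = 0.2041
Δx = A⁻¹·δb where δb = 1/391·3.0000·d; ‖Δx‖ = 0.0824
relative error = 0.4038
realised/bound = 1 exactly: the bound is attained for this b and d

0.4038
0.4038


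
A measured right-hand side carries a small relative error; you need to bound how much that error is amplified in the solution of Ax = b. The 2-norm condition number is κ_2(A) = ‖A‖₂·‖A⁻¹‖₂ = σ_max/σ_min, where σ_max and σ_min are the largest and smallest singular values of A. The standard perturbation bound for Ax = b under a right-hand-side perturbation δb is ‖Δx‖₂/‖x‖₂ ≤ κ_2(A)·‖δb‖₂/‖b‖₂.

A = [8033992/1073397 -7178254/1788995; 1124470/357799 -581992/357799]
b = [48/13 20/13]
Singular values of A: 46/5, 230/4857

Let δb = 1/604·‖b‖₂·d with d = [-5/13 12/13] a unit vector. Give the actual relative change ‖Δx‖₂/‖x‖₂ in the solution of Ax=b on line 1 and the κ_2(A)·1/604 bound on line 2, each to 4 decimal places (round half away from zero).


from the listed singular values, σ₁ = 46/5, σ_n = 230/4857
condition number: (46/5) ÷ (230/4857) = 194.2800
bound on ‖Δx‖/‖x‖: κ·ε = 194.2800·1/604 = 0.3217
solve Ax = b  →  x = [0.3836 -0.2046]
‖b‖₂ = 4.0000 and ‖x‖₂ = 0.4348
with δb = [-0.0025 0.0061], A·Δx = δb → ‖Δx‖ = 0.1399
realised ‖Δx‖/‖x‖ = 0.3217
so the bound is sharp here: realised error equals the bound

0.3217
0.3217


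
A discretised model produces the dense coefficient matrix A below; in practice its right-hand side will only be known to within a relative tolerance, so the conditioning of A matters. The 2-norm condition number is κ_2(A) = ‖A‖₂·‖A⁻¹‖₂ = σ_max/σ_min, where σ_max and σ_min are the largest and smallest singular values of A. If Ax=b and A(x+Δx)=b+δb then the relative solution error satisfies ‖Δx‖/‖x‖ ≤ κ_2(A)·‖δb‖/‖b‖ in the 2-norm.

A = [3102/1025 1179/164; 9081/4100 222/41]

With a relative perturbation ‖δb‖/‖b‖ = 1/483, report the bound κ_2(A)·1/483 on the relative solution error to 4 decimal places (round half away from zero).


AᵀA = [9456921/672400 283662/8405; 283662/8405 2178585/26896]; tr = 31960773/336200, det = 2313441/10758400
λ_max, λ_min = (31960773/336200 ± √63837111774969/7064402500)/2 = 1521/16, 1521/672400
κ = σ_max/σ_min = (39/4)/(39/820) = 205.0000
worst-case relative error ≤ 205.0000 × 1/483 = 0.4244

0.4244


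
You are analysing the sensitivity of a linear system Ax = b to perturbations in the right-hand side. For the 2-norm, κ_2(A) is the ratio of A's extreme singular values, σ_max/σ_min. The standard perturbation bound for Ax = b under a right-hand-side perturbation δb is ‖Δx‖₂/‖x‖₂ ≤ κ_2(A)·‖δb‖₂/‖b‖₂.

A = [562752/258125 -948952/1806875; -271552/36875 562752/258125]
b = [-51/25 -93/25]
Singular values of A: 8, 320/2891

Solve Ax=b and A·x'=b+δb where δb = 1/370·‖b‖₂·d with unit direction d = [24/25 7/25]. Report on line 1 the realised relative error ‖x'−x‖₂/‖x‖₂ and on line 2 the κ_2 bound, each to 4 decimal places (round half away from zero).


σ_max = 8, σ_min = 320/2891
condition number: 8 ÷ (320/2891) = 72.2750
κ_2(A)·‖δb‖/‖b‖ = 0.1953
solve Ax = b  →  x = [-7.2289 -26.1240]
‖b‖₂ = 4.2426 and ‖x‖₂ = 27.1057
Δx = A⁻¹·δb where δb = 1/370·4.2426·d; ‖Δx‖ = 0.1036
dividing the unrounded norms, ‖Δx‖/‖x‖ = 0.0038
realised/bound (from unrounded values) ≈ 0.0196

0.0038
0.1953


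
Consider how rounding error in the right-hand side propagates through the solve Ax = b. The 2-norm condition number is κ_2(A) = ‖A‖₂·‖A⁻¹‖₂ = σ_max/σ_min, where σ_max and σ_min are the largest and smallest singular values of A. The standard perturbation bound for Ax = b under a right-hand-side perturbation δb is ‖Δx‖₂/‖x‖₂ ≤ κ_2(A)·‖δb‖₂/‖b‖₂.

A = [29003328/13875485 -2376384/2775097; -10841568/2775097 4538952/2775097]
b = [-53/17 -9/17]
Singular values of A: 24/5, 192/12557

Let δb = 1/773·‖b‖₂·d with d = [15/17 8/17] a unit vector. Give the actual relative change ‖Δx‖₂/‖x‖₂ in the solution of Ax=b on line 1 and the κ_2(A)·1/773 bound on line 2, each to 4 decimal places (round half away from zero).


0.0014
0.4061

σ_max = 24/5, σ_min = 192/12557
κ = σ_max/σ_min = (24/5)/(192/12557) = 313.9250
κ_2(A)·‖δb‖/‖b‖ = 0.4061
solve Ax = b  →  x = [-75.6550 -181.0304]
‖b‖ = 3.1623, ‖x‖ = 196.2032
δb = ε·‖b‖·d = [0.0036 0.0019]; solving A·Δx = δb gives ‖Δx‖ = 0.2676
dividing the unrounded norms, ‖Δx‖/‖x‖ = 0.0014
so the bound overstates the realised error by a factor of ≈ 297.8156 (computed from the unrounded values)


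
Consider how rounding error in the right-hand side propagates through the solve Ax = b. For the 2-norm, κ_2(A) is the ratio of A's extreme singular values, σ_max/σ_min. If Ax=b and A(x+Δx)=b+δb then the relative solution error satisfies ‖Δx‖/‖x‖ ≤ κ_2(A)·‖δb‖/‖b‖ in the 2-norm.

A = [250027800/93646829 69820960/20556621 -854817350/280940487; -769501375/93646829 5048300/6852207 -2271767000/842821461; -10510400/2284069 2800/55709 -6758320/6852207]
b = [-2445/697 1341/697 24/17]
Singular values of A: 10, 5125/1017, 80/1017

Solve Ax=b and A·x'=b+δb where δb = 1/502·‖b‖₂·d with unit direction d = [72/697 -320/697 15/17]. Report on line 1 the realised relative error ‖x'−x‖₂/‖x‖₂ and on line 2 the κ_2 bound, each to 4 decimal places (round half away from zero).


largest singular value 10, smallest 80/1017
condition number: 10 ÷ (80/1017) = 127.1250
κ_2(A)·‖δb‖/‖b‖ = 0.2532
solve Ax = b  →  x = [-0.3873 -0.4106 0.3547]
‖b‖ = 4.2426, ‖x‖ = 0.6666
with δb = [0.0009 -0.0039 0.0075], A·Δx = δb → ‖Δx‖ = 0.1074
dividing the unrounded norms, ‖Δx‖/‖x‖ = 0.1612
so the bound overstates the realised error by a factor of ≈ 1.5713 (computed from the unrounded values)

0.1612
0.2532


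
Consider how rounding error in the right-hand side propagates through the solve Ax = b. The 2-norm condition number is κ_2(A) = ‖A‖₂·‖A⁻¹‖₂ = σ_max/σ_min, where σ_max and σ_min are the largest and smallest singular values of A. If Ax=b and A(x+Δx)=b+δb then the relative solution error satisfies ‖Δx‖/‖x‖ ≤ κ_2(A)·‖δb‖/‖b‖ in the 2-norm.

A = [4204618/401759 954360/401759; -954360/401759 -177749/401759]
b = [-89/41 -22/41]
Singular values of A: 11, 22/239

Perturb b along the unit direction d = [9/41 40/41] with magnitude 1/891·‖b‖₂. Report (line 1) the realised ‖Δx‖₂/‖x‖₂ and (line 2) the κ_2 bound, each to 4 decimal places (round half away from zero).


0.0025
0.1341

from the listed singular values, σ₁ = 11, σ_n = 22/239
κ_2(A) = 11 / (22/239) = 119.5000
κ_2(A)·‖δb‖/‖b‖ = 0.1341
solve Ax = b  →  x = [2.2073 -10.6386]
‖b‖₂ = 2.2361 and ‖x‖₂ = 10.8652
δb = ε·‖b‖·d = [0.0006 0.0024]; solving A·Δx = δb gives ‖Δx‖ = 0.0273
relative error = 0.0025
so the bound overstates the realised error by a factor of ≈ 53.4495 (computed from the unrounded values)


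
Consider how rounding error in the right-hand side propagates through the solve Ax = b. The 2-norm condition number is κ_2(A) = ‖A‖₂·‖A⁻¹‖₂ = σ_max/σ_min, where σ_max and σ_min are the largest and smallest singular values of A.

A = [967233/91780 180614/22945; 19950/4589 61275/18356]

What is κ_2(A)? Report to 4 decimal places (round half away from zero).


AᵀA = [6477755481/49843600 303634212/3115225; 303634212/3115225 3643836169/49843600]; tr = 202431833/996872, det = 29322225/31899904
solving λ² − 202431833/996872·λ + 29322225/31899904 = 0 gives λ = 3249/16, 9025/1993744
κ = σ_max/σ_min = (57/4)/(95/1412) = 211.8000

211.8000


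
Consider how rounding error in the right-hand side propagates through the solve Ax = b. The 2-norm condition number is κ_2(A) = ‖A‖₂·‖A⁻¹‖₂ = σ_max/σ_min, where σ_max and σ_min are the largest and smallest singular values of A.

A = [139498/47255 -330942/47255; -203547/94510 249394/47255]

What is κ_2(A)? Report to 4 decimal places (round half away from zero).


M = AᵀA = [4770805969/357285604 -2861897895/89321401; -2861897895/89321401 6868798984/89321401]. tr(M)=190804745/2114116, det(M)=130321/528529
λ_max, λ_min = (190804745/2114116 ± √36402042495135249/4469486461456)/2 = 361/4, 1444/528529
κ = σ_max/σ_min = (19/2)/(38/727) = 181.7500

181.7500


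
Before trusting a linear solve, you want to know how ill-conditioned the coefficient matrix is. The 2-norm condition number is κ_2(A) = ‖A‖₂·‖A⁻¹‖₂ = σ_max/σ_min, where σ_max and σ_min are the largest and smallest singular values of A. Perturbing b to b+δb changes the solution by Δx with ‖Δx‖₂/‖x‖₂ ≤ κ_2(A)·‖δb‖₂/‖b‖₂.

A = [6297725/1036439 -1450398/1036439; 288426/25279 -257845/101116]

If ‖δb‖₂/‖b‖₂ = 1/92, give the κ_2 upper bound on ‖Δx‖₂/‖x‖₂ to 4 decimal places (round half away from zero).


AᵀA = [621117599629/3716975089 -279500794965/7433950178; -279500794965/7433950178 503176981801/59471601424]; tr = 6211218665/35378704, det = 7890481/35378704
solving λ² − 6211218665/35378704·λ + 7890481/35378704 = 0 gives λ = 2809/16, 2809/2211169
κ = σ_max/σ_min = (53/4)/(53/1487) = 371.7500
κ_2(A)·‖δb‖/‖b‖ = 4.0408

4.0408


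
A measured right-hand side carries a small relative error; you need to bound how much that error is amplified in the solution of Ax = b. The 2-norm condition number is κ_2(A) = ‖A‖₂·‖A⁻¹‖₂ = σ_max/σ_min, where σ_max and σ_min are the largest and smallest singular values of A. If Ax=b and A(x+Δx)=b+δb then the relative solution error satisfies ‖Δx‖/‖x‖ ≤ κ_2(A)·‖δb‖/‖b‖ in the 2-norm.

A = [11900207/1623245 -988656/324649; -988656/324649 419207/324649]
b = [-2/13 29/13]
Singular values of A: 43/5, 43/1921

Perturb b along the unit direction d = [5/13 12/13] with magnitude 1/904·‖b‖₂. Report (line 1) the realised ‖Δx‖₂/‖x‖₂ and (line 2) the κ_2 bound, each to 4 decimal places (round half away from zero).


largest singular value 43/5, smallest 43/1921
κ = σ_max/σ_min = (43/5)/(43/1921) = 384.2000
perturbation bound = 384.2000·1/904 = 0.4250
solve Ax = b  →  x = [34.2576 82.5206]
2-norm of b is 2.2361; of x, 89.3489
re-solving with b+δb shifts x by Δx of norm 0.1105
relative error = 0.0012
tightness: 0.0012 against a bound of 0.4250 (unrounded ratio ≈ 0.0029)

0.0012
0.4250


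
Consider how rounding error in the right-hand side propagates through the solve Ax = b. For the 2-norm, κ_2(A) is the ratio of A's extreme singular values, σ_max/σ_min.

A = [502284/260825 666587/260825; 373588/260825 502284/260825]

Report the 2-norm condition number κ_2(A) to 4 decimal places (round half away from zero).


333.8560

form AᵀA = [15674288416/2721187225 20898530388/2721187225; 20898530388/2721187225 27865097809/2721187225] with trace 1741575449/108847489 and determinant 250000/108847489
char-poly roots: 16 and 15625/108847489
σ_max=√16=4, σ_min=√(15625/108847489)=(125/10433) → κ = 333.8560


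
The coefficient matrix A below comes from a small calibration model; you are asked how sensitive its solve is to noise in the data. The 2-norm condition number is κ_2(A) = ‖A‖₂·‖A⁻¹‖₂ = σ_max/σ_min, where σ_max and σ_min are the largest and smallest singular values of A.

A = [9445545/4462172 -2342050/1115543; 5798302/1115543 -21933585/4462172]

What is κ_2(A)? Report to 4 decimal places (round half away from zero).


118.3600

form AᵀA = [3710906613481/117816443536 -220857231420/7363527721; -220857231420/7363527721 3365948652025/117816443536] with trace 4207405033/70045448 and determinant 577200625/2241454336
eigenvalues of AᵀA: λ = (tr ± √(tr²−4·det))/2 = 961/16, 600625/140090896
so κ_2 = √((961/16) / (600625/140090896)) = 118.3600


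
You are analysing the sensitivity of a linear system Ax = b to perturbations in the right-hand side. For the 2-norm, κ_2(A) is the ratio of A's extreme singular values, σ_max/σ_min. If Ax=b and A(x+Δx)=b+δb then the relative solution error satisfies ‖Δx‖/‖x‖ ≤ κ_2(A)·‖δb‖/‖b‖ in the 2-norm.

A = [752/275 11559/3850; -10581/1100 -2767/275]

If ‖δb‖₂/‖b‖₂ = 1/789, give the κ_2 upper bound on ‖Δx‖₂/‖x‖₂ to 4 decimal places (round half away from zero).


AᵀA = [193609/1936 355725/3388; 355725/3388 2614789/23716]; tr = 19945997/94864, det = 707281/379456
solving λ² − 19945997/94864·λ + 707281/379456 = 0 gives λ = 841/4, 841/94864
σ_max=√(841/4)=(29/2), σ_min=√(841/94864)=(29/308) → κ = 154.0000
worst-case relative error ≤ 154.0000 × 1/789 = 0.1952

0.1952


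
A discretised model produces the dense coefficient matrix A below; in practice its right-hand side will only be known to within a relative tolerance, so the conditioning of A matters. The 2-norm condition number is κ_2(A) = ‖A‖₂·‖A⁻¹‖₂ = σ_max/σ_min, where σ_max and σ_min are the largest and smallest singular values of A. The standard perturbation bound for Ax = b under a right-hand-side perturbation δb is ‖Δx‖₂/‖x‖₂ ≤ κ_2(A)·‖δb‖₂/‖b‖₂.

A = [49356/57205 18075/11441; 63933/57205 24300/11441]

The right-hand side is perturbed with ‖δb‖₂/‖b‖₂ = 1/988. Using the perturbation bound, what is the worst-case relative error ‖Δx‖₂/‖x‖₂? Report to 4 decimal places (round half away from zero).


M = AᵀA = [260937729/130896481 489136320/130896481; 489136320/130896481 917195625/130896481]. tr(M)=4076586/452929, det(M)=2025/452929
λ_max, λ_min = (4076586/452929 ± √16614884690496/205144679041)/2 = 9, 225/452929
so κ_2 = √(9 / (225/452929)) = 134.6000
worst-case relative error ≤ 134.6000 × 1/988 = 0.1362

0.1362


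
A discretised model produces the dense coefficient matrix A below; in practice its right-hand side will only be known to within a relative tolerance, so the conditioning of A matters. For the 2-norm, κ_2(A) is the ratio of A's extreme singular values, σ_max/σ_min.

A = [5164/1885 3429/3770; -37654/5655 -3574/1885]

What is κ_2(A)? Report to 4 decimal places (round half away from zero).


65.2500

M = AᵀA = [1961924/37845 190694/12615; 190694/12615 74381/16820]. tr(M)=1703425/30276, det(M)=625/841
solving λ² − 1703425/30276·λ + 625/841 = 0 gives λ = 225/4, 100/7569
κ = σ_max/σ_min = (15/2)/(10/87) = 65.2500


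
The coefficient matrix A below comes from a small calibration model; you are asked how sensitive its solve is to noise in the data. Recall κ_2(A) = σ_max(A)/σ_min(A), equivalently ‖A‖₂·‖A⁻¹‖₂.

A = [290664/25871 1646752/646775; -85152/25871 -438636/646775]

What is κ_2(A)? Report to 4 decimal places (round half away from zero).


189.3000

M = AᵀA = [91736424000/669308641 20640090240/669308641; 20640090240/669308641 4646709904/669308641]. tr(M)=57336784/398161, det(M)=230400/398161
λ_max, λ_min = (57336784/398161 ± √3287139854285056/158532181921)/2 = 144, 1600/398161
σ_max=√144=12, σ_min=√(1600/398161)=(40/631) → κ = 189.3000


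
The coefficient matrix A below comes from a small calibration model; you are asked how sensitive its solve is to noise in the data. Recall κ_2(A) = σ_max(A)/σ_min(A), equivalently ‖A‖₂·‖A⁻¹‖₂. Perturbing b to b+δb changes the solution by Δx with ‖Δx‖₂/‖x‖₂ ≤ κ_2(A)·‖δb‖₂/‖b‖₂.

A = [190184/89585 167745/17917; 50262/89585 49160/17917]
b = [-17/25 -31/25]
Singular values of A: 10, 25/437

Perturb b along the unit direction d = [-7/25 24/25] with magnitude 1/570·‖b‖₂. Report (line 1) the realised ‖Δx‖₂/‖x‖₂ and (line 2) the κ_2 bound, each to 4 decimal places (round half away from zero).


0.0025
0.3067

from the listed singular values, σ₁ = 10, σ_n = 25/437
condition number: 10 ÷ (25/437) = 174.8000
κ_2(A)·‖δb‖/‖b‖ = 0.3067
solve Ax = b  →  x = [17.0317 -3.9346]
2-norm of b is 1.4142; of x, 17.4803
δb = ε·‖b‖·d = [-0.0007 0.0024]; solving A·Δx = δb gives ‖Δx‖ = 0.0434
realised ‖Δx‖/‖x‖ = 0.0025
so the bound overstates the realised error by a factor of ≈ 123.6043 (computed from the unrounded values)


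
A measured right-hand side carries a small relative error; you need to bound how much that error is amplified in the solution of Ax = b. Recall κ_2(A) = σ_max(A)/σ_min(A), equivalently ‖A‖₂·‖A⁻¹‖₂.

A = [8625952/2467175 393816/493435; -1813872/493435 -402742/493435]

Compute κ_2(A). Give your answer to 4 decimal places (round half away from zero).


AᵀA = [186278642944/7237755625 8382461472/1447551125; 8382461472/1447551125 75455924/57902045]; tr = 116425124/4305625, det = 692224/107640625
char-poly roots: 676/25 and 1024/4305625
κ = σ_max/σ_min = (26/5)/(32/2075) = 337.1875

337.1875


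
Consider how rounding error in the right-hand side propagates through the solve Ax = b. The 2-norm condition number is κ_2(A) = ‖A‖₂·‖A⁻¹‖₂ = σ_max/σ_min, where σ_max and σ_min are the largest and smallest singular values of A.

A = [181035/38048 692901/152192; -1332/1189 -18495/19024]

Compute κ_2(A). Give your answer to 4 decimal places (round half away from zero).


96.0000

AᵀA = [20577321/861184 78373575/3444736; 78373575/3444736 298634121/13778944]; tr = 746577/16384, det = 59049/262144
eigenvalues of AᵀA: λ = (tr ± √(tr²−4·det))/2 = 729/16, 81/16384
κ = σ_max/σ_min = (27/4)/(9/128) = 96.0000


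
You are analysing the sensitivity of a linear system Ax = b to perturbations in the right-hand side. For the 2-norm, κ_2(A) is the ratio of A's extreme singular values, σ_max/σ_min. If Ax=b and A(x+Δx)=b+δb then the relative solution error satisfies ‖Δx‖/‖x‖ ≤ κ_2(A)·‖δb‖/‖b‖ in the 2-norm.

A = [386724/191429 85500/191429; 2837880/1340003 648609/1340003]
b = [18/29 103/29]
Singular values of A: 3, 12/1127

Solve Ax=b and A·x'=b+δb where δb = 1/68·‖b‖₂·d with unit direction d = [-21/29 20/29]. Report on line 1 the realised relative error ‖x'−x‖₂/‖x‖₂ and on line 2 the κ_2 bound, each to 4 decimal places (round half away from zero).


0.0265
4.1434

largest singular value 3, smallest 12/1127
κ = σ_max/σ_min = 3/(12/1127) = 281.7500
κ_2(A)·‖δb‖/‖b‖ = 4.1434
solve Ax = b  →  x = [-40.2561 183.4715]
2-norm of b is 3.6056; of x, 187.8360
Δx = A⁻¹·δb where δb = 1/68·3.6056·d; ‖Δx‖ = 4.9797
realised ‖Δx‖/‖x‖ = 0.0265
tightness: 0.0265 against a bound of 4.1434 (unrounded ratio ≈ 0.0064)


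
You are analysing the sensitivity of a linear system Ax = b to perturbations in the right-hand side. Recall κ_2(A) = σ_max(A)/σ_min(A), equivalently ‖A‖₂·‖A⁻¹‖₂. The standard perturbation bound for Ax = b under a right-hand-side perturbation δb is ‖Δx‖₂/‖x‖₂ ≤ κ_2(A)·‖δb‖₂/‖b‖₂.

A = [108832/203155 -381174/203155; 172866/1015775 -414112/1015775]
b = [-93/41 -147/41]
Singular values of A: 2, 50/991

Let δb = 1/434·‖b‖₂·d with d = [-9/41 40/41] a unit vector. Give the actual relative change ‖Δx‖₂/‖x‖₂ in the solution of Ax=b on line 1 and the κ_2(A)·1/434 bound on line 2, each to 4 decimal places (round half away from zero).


largest singular value 2, smallest 50/991
condition number: 2 ÷ (50/991) = 39.6400
worst-case relative error ≤ 39.6400 × 1/434 = 0.0913
solve Ax = b  →  x = [-57.5016 -15.2088]
2-norm of b is 4.2426; of x, 59.4789
with δb = [-0.0021 0.0095], A·Δx = δb → ‖Δx‖ = 0.1938
relative error = 0.0033
realised/bound (from unrounded values) ≈ 0.0357

0.0033
0.0913


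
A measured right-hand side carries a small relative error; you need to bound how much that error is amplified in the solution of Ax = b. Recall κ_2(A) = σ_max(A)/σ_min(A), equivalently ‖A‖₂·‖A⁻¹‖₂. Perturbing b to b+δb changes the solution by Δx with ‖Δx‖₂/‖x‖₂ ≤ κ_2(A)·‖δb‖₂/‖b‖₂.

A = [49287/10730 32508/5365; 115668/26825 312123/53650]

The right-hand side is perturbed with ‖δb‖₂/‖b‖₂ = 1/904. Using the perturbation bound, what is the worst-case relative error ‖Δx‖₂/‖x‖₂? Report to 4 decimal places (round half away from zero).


0.2046

form AᵀA = [135846081/3422500 45278352/855625; 45278352/855625 241495569/3422500] with trace 7546833/68450 and determinant 194481/547600
λ_max, λ_min = (7546833/68450 ± √14237008054416/1171350625)/2 = 441/4, 441/136900
σ_max=√(441/4)=(21/2), σ_min=√(441/136900)=(21/370) → κ = 185.0000
worst-case relative error ≤ 185.0000 × 1/904 = 0.2046


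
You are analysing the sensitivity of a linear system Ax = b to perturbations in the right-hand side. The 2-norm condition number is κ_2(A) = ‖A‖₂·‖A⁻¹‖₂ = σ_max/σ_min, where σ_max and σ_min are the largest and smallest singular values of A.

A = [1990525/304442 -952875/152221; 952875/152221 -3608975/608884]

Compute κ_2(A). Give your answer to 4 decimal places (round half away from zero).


362.0000

AᵀA = [9029813125/110208004 -8599696875/110208004; -8599696875/110208004 32761275625/440832016]; tr = 81903125/524176, det = 390625/2096704
λ_max, λ_min = (81903125/524176 ± √6707917128515625/274760478976)/2 = 625/4, 625/524176
so κ_2 = √((625/4) / (625/524176)) = 362.0000


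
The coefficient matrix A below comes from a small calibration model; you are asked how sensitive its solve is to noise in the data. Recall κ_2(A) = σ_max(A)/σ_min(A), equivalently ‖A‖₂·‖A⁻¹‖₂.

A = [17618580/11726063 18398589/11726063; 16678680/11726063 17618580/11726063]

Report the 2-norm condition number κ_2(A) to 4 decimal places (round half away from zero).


AᵀA = [699872446800/163496496409 734853353220/163496496409; 734853353220/163496496409 771608131281/163496496409]; tr = 1749679641/194407249, det = 129600/194407249
eigenvalues of AᵀA: λ = (tr ± √(tr²−4·det))/2 = 9, 14400/194407249
κ = σ_max/σ_min = 3/(120/13943) = 348.5750

348.5750


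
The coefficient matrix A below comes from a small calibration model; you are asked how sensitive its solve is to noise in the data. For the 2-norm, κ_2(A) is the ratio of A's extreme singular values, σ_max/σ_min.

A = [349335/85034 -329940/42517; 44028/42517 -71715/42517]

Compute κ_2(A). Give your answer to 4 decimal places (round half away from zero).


73.2000

M = AᵀA = [77209281/4301476 -36161370/1075369; -36161370/1075369 67818825/1075369]. tr(M)=1205829/14884, det(M)=18225/14884
char-poly roots: 81 and 225/14884
so κ_2 = √(81 / (225/14884)) = 73.2000


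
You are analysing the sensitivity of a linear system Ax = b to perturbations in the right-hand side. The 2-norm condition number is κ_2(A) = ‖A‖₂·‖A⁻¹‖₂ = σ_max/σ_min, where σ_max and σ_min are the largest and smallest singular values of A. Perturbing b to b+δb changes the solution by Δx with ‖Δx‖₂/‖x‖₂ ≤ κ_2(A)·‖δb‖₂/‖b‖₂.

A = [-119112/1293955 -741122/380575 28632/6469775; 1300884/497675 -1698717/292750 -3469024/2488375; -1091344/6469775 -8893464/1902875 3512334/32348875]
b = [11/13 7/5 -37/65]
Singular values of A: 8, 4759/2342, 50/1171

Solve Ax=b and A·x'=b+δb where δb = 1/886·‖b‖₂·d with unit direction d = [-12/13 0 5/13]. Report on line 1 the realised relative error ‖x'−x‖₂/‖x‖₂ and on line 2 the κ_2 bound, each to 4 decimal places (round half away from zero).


from the listed singular values, σ₁ = 8, σ_n = 50/1171
κ = σ_max/σ_min = 8/(50/1171) = 187.3600
κ_2(A)·‖δb‖/‖b‖ = 0.2115
solve Ax = b  →  x = [-10.5734 0.0178 -20.9035]
2-norm of b is 1.7321; of x, 23.4255
Δx = A⁻¹·δb where δb = 1/886·1.7321·d; ‖Δx‖ = 0.0458
relative error = 0.0020
so the bound overstates the realised error by a factor of ≈ 108.1978 (computed from the unrounded values)

0.0020
0.2115


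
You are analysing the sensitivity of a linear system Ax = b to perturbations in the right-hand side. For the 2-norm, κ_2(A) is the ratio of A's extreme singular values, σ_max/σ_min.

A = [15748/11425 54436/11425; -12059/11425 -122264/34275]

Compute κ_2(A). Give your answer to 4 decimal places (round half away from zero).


M = AᵀA = [78683797/26106125 809231192/78318375; 809231192/78318375 8323597712/234955125]. tr(M)=1806350377/46991025, det(M)=14776336/1174775625
char-poly roots: 961/25 and 15376/46991025
κ = σ_max/σ_min = (31/5)/(124/6855) = 342.7500

342.7500


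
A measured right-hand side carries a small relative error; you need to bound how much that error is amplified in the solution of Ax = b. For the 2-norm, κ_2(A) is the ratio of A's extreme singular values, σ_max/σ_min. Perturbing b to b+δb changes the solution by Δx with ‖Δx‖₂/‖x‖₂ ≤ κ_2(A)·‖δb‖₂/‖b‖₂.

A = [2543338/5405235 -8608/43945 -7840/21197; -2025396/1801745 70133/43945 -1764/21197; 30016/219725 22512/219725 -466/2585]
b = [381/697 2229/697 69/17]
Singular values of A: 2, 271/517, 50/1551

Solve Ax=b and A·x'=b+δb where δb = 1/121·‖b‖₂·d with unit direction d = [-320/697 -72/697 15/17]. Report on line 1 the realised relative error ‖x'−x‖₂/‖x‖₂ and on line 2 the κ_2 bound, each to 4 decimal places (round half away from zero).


from the listed singular values, σ₁ = 2, σ_n = 50/1551
κ = σ_max/σ_min = 2/(50/1551) = 62.0400
bound on ‖Δx‖/‖x‖: κ·ε = 62.0400·1/121 = 0.5127
solve Ax = b  →  x = [61.4056 47.9292 51.2574]
2-norm of b is 5.1962; of x, 93.2479
Δx = A⁻¹·δb where δb = 1/121·5.1962·d; ‖Δx‖ = 1.3321
relative error = 0.0143
so the bound overstates the realised error by a factor of ≈ 35.8911 (computed from the unrounded values)

0.0143
0.5127


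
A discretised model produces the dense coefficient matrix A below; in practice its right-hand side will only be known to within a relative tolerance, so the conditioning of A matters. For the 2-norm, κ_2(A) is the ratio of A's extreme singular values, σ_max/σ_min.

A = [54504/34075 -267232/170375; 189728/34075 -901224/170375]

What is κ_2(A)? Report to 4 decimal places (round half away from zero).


AᵀA = [62347840/1857769 -296884224/9288845; -296884224/9288845 1413788224/46444225]; tr = 3534464/55225, det = 4096/55225
eigenvalues of AᵀA: λ = (tr ± √(tr²−4·det))/2 = 64, 64/55225
so κ_2 = √(64 / (64/55225)) = 235.0000

235.0000


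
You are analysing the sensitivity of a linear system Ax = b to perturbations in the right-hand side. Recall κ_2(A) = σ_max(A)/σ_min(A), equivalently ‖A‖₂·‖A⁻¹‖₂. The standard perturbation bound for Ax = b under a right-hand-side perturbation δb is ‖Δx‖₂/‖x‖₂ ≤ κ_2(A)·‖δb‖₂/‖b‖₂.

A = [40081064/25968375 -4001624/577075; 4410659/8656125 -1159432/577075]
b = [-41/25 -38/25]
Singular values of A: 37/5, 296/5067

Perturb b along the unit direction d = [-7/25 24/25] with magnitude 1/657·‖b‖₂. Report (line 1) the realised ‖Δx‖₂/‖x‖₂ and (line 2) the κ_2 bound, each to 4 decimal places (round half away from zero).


σ_max = 37/5, σ_min = 296/5067
κ = σ_max/σ_min = (37/5)/(296/5067) = 126.6750
worst-case relative error ≤ 126.6750 × 1/657 = 0.1928
solve Ax = b  →  x = [-16.7601 -3.4940]
‖b‖₂ = 2.2361 and ‖x‖₂ = 17.1204
Δx = A⁻¹·δb where δb = 1/657·2.2361·d; ‖Δx‖ = 0.0583
realised ‖Δx‖/‖x‖ = 0.0034
so the bound overstates the realised error by a factor of ≈ 56.6578 (computed from the unrounded values)

0.0034
0.1928


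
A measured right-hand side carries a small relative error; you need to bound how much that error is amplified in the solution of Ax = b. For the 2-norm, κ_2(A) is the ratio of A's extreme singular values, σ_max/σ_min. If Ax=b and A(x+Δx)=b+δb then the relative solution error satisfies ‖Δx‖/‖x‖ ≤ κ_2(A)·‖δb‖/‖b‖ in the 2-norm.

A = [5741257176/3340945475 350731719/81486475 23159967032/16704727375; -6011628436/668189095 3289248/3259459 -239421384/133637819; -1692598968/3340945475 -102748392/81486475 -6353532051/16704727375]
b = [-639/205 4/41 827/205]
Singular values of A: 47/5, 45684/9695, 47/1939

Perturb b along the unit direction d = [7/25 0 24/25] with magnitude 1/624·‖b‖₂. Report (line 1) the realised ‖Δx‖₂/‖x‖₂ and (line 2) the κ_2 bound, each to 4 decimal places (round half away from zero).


0.0027
0.6215

σ_max = 47/5, σ_min = 47/1939
κ = σ_max/σ_min = (47/5)/(47/1939) = 387.8000
κ_2(A)·‖δb‖/‖b‖ = 0.6215
solve Ax = b  →  x = [-26.5684 -27.9963 117.5971]
‖b‖₂ = 5.0990 and ‖x‖₂ = 123.7689
re-solving with b+δb shifts x by Δx of norm 0.3371
realised ‖Δx‖/‖x‖ = 0.0027
realised/bound (from unrounded values) ≈ 0.0044


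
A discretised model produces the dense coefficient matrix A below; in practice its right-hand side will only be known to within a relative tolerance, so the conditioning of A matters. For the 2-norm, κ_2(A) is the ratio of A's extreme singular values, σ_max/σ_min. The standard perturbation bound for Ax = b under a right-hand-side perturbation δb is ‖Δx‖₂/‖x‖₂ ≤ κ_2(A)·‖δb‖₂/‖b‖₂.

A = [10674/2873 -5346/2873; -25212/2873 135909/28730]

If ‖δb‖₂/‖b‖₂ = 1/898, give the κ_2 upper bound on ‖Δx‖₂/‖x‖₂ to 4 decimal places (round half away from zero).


form AᵀA = [4435380/48841 -11825946/244205; -11825946/244205 126208449/4884100] with trace 1971441/16900 and determinant 6561/4225
char-poly roots: 2916/25 and 9/676
κ_2(A) = √(λ_max/λ_min) = √((2916/25) / (9/676)) = 93.6000
perturbation bound = 93.6000·1/898 = 0.1042

0.1042


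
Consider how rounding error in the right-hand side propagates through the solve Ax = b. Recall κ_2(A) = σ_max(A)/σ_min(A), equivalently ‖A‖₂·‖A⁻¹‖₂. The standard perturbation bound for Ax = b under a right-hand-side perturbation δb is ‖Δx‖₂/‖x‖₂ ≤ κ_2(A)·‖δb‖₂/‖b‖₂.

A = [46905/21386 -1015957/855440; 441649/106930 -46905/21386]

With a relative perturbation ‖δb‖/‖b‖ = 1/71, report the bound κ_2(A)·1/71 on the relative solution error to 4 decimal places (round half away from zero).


form AᵀA = [432622517/19782050 -147666321/12660512; -147666321/12660512 15751886041/2532102400] with trace 246116153/8761600 and determinant 7890481/876160000
solving λ² − 246116153/8761600·λ + 7890481/876160000 = 0 gives λ = 2809/100, 2809/8761600
κ = σ_max/σ_min = (53/10)/(53/2960) = 296.0000
κ_2(A)·‖δb‖/‖b‖ = 4.1690

4.1690


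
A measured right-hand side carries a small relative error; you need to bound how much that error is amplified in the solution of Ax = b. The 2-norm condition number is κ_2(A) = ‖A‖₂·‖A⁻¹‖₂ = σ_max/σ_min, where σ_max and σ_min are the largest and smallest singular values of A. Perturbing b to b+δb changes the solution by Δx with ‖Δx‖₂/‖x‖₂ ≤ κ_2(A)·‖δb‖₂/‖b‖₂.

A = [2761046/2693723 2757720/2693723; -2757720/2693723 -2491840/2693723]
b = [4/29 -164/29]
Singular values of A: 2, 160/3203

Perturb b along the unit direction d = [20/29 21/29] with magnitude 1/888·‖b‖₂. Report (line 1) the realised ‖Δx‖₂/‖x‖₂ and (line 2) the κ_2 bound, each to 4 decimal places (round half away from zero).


0.0016
0.0451

σ_max = 2, σ_min = 160/3203
condition number: 2 ÷ (160/3203) = 40.0375
worst-case relative error ≤ 40.0375 × 1/888 = 0.0451
solve Ax = b  →  x = [56.6724 -56.6060]
‖b‖₂ = 5.6569 and ‖x‖₂ = 80.1000
re-solving with b+δb shifts x by Δx of norm 0.1275
realised ‖Δx‖/‖x‖ = 0.0016
realised/bound (from unrounded values) ≈ 0.0353


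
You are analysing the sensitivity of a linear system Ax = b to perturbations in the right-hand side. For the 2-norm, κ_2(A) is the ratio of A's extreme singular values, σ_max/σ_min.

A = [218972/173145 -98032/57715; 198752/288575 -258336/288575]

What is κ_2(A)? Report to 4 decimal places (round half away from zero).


M = AᵀA = [5377991824/2593355625 -2389934144/864451875; -2389934144/864451875 1062264064/288150625]. tr(M)=597534736/103734225, det(M)=16384/11526025
λ_max, λ_min = (597534736/103734225 ± √356986575791063296/10760789436350625)/2 = 144/25, 1024/4149369
so κ_2 = √((144/25) / (1024/4149369)) = 152.7750

152.7750


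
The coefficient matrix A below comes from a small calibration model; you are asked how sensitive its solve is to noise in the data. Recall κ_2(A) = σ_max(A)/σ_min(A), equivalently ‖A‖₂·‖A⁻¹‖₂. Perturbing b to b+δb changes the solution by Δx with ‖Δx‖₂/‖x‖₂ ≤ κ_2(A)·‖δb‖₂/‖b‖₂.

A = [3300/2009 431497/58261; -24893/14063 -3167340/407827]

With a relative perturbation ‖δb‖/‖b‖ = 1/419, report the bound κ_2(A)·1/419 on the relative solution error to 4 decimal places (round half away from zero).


0.8186

AᵀA = [1153271449/197767969 5124746880/197767969; 5124746880/197767969 22776856201/197767969]; tr = 14235650/117649, det = 14641/117649
eigenvalues of AᵀA: λ = (tr ± √(tr²−4·det))/2 = 121, 121/117649
κ_2(A) = √(λ_max/λ_min) = √(121 / (121/117649)) = 343.0000
worst-case relative error ≤ 343.0000 × 1/419 = 0.8186


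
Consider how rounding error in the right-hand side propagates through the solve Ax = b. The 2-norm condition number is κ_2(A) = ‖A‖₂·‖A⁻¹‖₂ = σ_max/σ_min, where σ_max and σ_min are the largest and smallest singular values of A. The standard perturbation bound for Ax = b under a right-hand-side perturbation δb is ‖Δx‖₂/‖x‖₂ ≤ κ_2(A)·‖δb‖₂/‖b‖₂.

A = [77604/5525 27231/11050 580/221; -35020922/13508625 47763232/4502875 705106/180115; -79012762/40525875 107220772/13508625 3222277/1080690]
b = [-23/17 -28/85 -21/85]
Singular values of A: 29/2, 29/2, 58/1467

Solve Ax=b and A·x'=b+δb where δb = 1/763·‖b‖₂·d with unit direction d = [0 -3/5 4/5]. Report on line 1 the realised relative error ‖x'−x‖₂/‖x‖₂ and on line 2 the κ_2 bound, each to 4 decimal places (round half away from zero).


0.4807
0.4807

from the listed singular values, σ₁ = 29/2, σ_n = 58/1467
κ = σ_max/σ_min = (29/2)/(58/1467) = 366.7500
bound on ‖Δx‖/‖x‖: κ·ε = 366.7500·1/763 = 0.4807
solve Ax = b  →  x = [-0.0840 -0.0418 -0.0265]
2-norm of b is 1.4142; of x, 0.0975
δb = ε·‖b‖·d = [0.0000 -0.0011 0.0015]; solving A·Δx = δb gives ‖Δx‖ = 0.0469
dividing the unrounded norms, ‖Δx‖/‖x‖ = 0.4807
realised/bound = 1 exactly: the bound is attained for this b and d


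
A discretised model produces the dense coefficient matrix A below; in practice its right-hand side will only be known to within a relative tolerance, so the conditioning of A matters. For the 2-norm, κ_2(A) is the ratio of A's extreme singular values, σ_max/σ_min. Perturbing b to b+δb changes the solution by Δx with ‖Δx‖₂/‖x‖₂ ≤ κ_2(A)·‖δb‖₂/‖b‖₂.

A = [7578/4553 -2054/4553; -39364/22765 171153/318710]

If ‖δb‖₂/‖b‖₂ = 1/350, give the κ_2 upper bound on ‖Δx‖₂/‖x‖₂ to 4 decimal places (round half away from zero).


AᵀA = [3549556/616225 -7244406/4313575; -7244406/4313575 59412649/120780100]; tr = 30205025/4831204, det = 15625/1207801
char-poly roots: 25/4 and 2500/1207801
κ = σ_max/σ_min = (5/2)/(50/1099) = 54.9500
bound on ‖Δx‖/‖x‖: κ·ε = 54.9500·1/350 = 0.1570

0.1570


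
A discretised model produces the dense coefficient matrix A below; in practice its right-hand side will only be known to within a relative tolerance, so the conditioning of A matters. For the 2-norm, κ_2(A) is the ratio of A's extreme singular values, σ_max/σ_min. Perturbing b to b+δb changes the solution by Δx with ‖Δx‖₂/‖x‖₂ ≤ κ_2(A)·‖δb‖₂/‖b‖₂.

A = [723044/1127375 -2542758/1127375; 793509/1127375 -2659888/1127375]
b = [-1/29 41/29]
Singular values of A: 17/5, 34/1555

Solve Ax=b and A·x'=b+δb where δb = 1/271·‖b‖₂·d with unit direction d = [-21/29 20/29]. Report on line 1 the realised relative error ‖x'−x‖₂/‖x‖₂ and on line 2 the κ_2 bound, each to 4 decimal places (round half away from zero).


0.0052
0.5738

from the listed singular values, σ₁ = 17/5, σ_n = 34/1555
κ_2(A) = (17/5) / (34/1555) = 155.5000
κ_2(A)·‖δb‖/‖b‖ = 0.5738
solve Ax = b  →  x = [43.9882 12.5235]
‖b‖ = 1.4142, ‖x‖ = 45.7362
re-solving with b+δb shifts x by Δx of norm 0.2387
dividing the unrounded norms, ‖Δx‖/‖x‖ = 0.0052
tightness: 0.0052 against a bound of 0.5738 (unrounded ratio ≈ 0.0091)
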